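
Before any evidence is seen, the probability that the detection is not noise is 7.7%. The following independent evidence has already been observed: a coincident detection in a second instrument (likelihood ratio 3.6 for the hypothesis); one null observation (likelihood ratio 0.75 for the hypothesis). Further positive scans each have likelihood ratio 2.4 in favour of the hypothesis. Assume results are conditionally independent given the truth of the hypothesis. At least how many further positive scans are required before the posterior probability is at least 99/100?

Prior odds = 0.077/0.923 = 77/923.
Combined Bayes factor of the evidence already in hand = 3.6 × 0.75 = 2.7.
Odds after that evidence = (77/923) × 2.7 = 2079/9230.
Target odds = 0.99/0.01 = 99.
Need 2.4ⁿ ≥ 99 ÷ (2079/9230) = 9230/21.
2.4⁶ = 2985984/15625 falls short of 9230/21 but 2.4⁷ = 35831808/78125 reaches it, so n = 7.

7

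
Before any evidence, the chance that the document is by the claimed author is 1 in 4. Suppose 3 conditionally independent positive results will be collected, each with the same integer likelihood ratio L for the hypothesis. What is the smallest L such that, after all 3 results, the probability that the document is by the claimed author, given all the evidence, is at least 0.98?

6

Prior odds = 0.25/0.75 = 1/3.
Target odds = 0.98/0.02 = 49.
Need L³ ≥ 49 ÷ (1/3) = 147.
5³ = 125 < 147 ≤ 216 = 6³, so L = 6.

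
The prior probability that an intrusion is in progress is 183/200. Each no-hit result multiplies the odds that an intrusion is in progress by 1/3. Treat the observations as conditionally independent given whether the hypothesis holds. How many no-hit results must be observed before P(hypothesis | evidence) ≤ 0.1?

Prior odds = 0.915/0.085 = 183/17.
Likelihood ratio per no-hit result = 1/3.
Target odds: 0.1 ÷ 0.9 = 1/9.
Need (183/17) × (1/3)ⁿ ≤ 1/9, i.e. (1/3)ⁿ ≤ 17/1647.
(1/3)⁴ = 1/81 is still above 17/1647 but (1/3)⁵ = 1/243 is at or below it, so n = 5.

5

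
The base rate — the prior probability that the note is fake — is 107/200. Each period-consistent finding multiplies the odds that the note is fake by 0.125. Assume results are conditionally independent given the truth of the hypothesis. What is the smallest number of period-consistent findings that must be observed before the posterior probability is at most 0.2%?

4

Prior odds: 0.535 ÷ 0.465 = 107/93.
Likelihood ratio per period-consistent finding = 0.125.
Target posterior odds = 0.002/0.998 = 1/499.
Need (107/93) × 0.125ⁿ ≤ 1/499, i.e. 0.125ⁿ ≤ 93/53393.
0.125³ = 0.001953125 is still above 93/53393 but 0.125⁴ = 1/4096 is at or below it, so n = 4.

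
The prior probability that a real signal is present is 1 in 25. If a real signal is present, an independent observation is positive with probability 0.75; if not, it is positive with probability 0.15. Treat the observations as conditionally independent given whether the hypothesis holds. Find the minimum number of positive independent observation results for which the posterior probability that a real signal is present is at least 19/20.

4

Prior odds = 0.04/0.96 = 1/24.
Likelihood ratio of a positive = 0.75/0.15 = 5.
Target odds: 0.95 ÷ 0.05 = 19.
Require 5ⁿ ≥ 19 ÷ (1/24) = 456.
5³ = 125 falls short of 456 but 5⁴ = 625 reaches it, so n = 4.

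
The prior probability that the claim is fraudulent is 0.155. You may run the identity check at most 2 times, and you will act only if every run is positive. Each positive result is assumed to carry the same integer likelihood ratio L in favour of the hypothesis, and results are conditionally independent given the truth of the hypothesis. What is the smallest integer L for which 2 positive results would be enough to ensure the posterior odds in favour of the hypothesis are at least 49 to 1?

Prior odds = 0.155/0.845 = 31/169.
Target odds = 49.
Need L² ≥ 49 ÷ (31/169) = 8281/31.
16² = 256 < 8281/31 ≤ 289 = 17², so L = 17.

17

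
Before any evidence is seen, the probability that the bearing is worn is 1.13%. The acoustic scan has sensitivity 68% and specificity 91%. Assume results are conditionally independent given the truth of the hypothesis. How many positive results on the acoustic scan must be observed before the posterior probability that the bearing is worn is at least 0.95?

Prior odds: 0.0113 ÷ 0.9887 = 113/9887.
False-positive rate = 1 − 0.91 = 0.09; likelihood ratio of a positive = 0.68/0.09 = 68/9.
Target odds: 0.95 ÷ 0.05 = 19.
Need (113/9887) × (68/9)ⁿ ≥ 19, i.e. (68/9)ⁿ ≥ 187853/113.
(68/9)³ = 314432/729 falls short of 187853/113 but (68/9)⁴ = 21381376/6561 reaches it, so n = 4.

4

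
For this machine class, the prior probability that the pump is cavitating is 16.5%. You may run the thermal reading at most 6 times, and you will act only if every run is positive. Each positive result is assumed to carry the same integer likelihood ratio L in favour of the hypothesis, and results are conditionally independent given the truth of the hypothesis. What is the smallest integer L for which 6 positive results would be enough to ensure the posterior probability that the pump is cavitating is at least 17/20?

2

Prior odds = 0.165/0.835 = 33/167.
Target odds = 0.85/0.15 = 17/3.
Need L⁶ ≥ 17/3 ÷ (33/167) = 2839/99.
1⁶ = 1 < 2839/99 ≤ 64 = 2⁶, so L = 2.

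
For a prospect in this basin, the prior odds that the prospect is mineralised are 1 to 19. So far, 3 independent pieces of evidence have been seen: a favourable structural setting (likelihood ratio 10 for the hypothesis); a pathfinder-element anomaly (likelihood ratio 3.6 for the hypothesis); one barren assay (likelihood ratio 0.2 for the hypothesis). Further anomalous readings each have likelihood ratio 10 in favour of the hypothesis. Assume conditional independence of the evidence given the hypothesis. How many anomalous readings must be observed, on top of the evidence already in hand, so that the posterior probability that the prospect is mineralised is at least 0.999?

4

Prior odds = 1/19.
Combined Bayes factor of the evidence already in hand = 10 × 3.6 × 0.2 = 7.2.
Odds after that evidence = (1/19) × 7.2 = 36/95.
Target odds = 0.999/0.001 = 999.
Need 10ⁿ ≥ 999 ÷ (36/95) = 2636.25.
10³ = 1000 falls short of 2636.25 but 10⁴ = 10000 reaches it, so n = 4.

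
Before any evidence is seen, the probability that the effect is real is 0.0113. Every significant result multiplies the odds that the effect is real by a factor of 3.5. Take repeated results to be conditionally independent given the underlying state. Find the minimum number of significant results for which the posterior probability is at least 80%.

5

Prior odds: 0.0113 ÷ 0.9887 = 113/9887.
Likelihood ratio per significant result = 3.5.
Target odds: 0.8 ÷ 0.2 = 4.
Require 3.5ⁿ ≥ 4 ÷ (113/9887) = 39548/113.
3.5⁴ = 150.0625 falls short of 39548/113 but 3.5⁵ = 525.21875 reaches it, so n = 5.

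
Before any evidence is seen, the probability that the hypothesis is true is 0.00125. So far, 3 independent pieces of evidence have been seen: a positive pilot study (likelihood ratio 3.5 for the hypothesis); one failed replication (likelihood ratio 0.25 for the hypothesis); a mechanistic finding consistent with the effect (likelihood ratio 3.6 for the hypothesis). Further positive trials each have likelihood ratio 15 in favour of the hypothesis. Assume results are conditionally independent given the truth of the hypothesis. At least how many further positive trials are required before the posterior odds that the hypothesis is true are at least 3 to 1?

Prior odds = 0.00125/0.99875 = 1/799.
Combined Bayes factor of the evidence already in hand = 3.5 × 0.25 × 3.6 = 3.15.
Odds after that evidence = (1/799) × 3.15 = 63/15980.
Target odds = 3.
Need 15ⁿ ≥ 3 ÷ (63/15980) = 15980/21.
15² = 225 falls short of 15980/21 but 15³ = 3375 reaches it, so n = 3.

3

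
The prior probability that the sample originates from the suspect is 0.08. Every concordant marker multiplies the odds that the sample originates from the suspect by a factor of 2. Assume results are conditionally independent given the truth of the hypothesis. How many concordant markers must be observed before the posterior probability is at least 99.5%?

12

Prior odds: 0.08 ÷ 0.92 = 2/23.
Likelihood ratio per concordant marker = 2.
Target odds: 0.995 ÷ 0.005 = 199.
Need (2/23) × 2ⁿ ≥ 199, i.e. 2ⁿ ≥ 2288.5.
2¹¹ = 2048 falls short of 2288.5 but 2¹² = 4096 reaches it, so n = 12.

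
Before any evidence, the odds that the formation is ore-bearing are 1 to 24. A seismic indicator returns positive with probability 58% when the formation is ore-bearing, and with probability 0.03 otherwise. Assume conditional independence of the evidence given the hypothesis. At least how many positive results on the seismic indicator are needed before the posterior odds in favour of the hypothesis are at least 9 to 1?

Prior odds = 1/24.
Likelihood ratio of a positive result = 0.58/0.03 = 58/3.
Target odds = 9.
Require (58/3)ⁿ ≥ 9 ÷ (1/24) = 216.
(58/3)¹ = 58/3 falls short of 216 but (58/3)² = 3364/9 reaches it, so n = 2.

2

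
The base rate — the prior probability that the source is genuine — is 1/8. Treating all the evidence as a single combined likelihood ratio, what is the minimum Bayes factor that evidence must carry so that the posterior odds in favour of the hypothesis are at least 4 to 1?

Prior odds = 0.125/0.875 = 1/7.
Target odds = 4.
Required Bayes factor = 4 ÷ (1/7) = 28.

28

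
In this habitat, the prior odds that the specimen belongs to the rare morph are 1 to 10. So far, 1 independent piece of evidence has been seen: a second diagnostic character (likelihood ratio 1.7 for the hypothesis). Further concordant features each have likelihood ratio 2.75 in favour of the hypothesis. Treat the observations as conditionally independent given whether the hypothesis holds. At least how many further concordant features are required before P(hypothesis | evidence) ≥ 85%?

Prior odds = 0.1.
Bayes factor of the evidence already in hand = 1.7.
Odds after that evidence = 0.1 × 1.7 = 0.17.
Target odds = 0.85/0.15 = 17/3.
Need 2.75ⁿ ≥ 17/3 ÷ 0.17 = 100/3.
2.75³ = 20.796875 falls short of 100/3 but 2.75⁴ = 57.19140625 reaches it, so n = 4.

4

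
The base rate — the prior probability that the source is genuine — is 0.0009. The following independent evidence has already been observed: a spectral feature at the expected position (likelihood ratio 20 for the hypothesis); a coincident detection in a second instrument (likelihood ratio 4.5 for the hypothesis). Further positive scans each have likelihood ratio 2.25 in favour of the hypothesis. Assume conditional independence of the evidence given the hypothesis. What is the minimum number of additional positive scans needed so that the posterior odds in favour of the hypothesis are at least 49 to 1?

Prior odds = 0.0009/0.9991 = 9/9991.
Combined Bayes factor of the evidence already in hand = 20 × 4.5 = 90.
Odds after that evidence = (9/9991) × 90 = 810/9991.
Target odds = 49.
Need 2.25ⁿ ≥ 49 ÷ (810/9991) = 489559/810.
2.25⁷ = 4782969/16384 falls short of 489559/810 but 2.25⁸ = 43046721/65536 reaches it, so n = 8.

8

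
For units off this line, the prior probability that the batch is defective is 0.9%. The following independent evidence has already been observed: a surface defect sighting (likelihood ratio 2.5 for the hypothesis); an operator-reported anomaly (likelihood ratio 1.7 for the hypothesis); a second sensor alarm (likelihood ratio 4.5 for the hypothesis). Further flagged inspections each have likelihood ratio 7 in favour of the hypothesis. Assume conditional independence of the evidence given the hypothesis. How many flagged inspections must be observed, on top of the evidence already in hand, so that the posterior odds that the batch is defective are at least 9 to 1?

Prior odds = 0.009/0.991 = 9/991.
Combined Bayes factor of the evidence already in hand = 2.5 × 1.7 × 4.5 = 19.125.
Odds after that evidence = (9/991) × 19.125 = 1377/7928.
Target odds = 9.
Need 7ⁿ ≥ 9 ÷ (1377/7928) = 7928/153.
7² = 49 falls short of 7928/153 but 7³ = 343 reaches it, so n = 3.

3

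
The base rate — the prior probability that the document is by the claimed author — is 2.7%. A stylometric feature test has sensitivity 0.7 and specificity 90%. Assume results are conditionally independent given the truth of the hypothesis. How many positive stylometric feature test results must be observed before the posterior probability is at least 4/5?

3

Prior odds: 0.027 ÷ 0.973 = 27/973.
False-positive rate = 1 − 0.9 = 0.1; likelihood ratio of a positive = 0.7/0.1 = 7.
Target odds: 0.8 ÷ 0.2 = 4.
Require 7ⁿ ≥ 4 ÷ (27/973) = 3892/27.
7² = 49 falls short of 3892/27 but 7³ = 343 reaches it, so n = 3.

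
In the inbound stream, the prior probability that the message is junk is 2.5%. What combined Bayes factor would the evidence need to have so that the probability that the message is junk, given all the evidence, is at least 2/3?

Prior odds = 0.025/0.975 = 1/39.
Target odds = (2/3)/(1/3) = 2.
Required Bayes factor = 2 ÷ (1/39) = 78.

78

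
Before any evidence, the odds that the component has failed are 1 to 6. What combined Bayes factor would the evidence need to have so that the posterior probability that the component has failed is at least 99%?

594

Prior odds = 1/6.
Target odds = 0.99/0.01 = 99.
Required Bayes factor = 99 ÷ (1/6) = 594.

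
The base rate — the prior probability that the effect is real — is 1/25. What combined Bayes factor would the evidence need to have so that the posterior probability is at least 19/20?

Prior odds = 0.04/0.96 = 1/24.
Target odds = 0.95/0.05 = 19.
Required Bayes factor = 19 ÷ (1/24) = 456.

456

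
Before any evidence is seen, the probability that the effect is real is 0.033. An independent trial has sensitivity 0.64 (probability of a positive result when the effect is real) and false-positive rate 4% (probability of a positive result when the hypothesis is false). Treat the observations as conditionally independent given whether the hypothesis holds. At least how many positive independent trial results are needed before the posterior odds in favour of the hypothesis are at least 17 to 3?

2

Prior odds: 0.033 ÷ 0.967 = 33/967.
Likelihood ratio of a positive result = 0.64/0.04 = 16.
Target odds = 17/3.
Need (33/967) × 16ⁿ ≥ 17/3, i.e. 16ⁿ ≥ 16439/99.
16¹ = 16 falls short of 16439/99 but 16² = 256 reaches it, so n = 2.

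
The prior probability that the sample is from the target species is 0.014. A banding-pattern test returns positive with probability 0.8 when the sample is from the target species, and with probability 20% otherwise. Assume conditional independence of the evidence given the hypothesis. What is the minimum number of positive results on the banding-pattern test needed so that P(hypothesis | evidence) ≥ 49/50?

6

Prior odds = 0.014/0.986 = 7/493.
Likelihood ratio of a positive result = 0.8/0.2 = 4.
Target odds: 0.98 ÷ 0.02 = 49.
Need (7/493) × 4ⁿ ≥ 49, i.e. 4ⁿ ≥ 3451.
4⁵ = 1024 falls short of 3451 but 4⁶ = 4096 reaches it, so n = 6.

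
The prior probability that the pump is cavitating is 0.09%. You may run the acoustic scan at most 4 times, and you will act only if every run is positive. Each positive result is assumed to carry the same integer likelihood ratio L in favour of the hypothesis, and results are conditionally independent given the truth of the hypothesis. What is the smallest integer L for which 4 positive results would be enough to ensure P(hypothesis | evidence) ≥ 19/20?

13

Prior odds = 0.0009/0.9991 = 9/9991.
Target odds = 0.95/0.05 = 19.
Need L⁴ ≥ 19 ÷ (9/9991) = 189829/9.
12⁴ = 20736 < 189829/9 ≤ 28561 = 13⁴, so L = 13.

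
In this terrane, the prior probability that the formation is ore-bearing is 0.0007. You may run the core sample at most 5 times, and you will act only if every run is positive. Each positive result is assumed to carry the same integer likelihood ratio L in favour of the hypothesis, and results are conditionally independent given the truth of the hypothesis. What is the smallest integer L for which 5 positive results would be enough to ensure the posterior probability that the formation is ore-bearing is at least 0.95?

Prior odds = 0.0007/0.9993 = 7/9993.
Target odds = 0.95/0.05 = 19.
Need L⁵ ≥ 19 ÷ (7/9993) = 189867/7.
7⁵ = 16807 < 189867/7 ≤ 32768 = 8⁵, so L = 8.

8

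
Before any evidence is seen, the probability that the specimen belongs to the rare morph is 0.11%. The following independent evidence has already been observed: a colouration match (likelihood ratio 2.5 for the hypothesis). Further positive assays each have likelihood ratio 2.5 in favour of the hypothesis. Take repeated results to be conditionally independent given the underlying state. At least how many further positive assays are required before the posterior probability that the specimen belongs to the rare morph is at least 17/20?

9

Prior odds = 0.0011/0.9989 = 11/9989.
Bayes factor of the evidence already in hand = 2.5.
Odds after that evidence = (11/9989) × 2.5 = 55/19978.
Target odds = 0.85/0.15 = 17/3.
Need 2.5ⁿ ≥ 17/3 ÷ (55/19978) = 339626/165.
2.5⁸ = 390625/256 falls short of 339626/165 but 2.5⁹ = 1953125/512 reaches it, so n = 9.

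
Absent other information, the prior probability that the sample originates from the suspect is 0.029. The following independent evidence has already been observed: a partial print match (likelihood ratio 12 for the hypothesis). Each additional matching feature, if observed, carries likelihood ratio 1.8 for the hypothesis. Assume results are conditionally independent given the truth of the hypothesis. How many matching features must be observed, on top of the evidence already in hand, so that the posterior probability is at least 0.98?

Prior odds = 0.029/0.971 = 29/971.
Bayes factor of the evidence already in hand = 12.
Odds after that evidence = (29/971) × 12 = 348/971.
Target odds = 0.98/0.02 = 49.
Need 1.8ⁿ ≥ 49 ÷ (348/971) = 47579/348.
1.8⁸ = 43046721/390625 falls short of 47579/348 but 1.8⁹ = 387420489/1953125 reaches it, so n = 9.

9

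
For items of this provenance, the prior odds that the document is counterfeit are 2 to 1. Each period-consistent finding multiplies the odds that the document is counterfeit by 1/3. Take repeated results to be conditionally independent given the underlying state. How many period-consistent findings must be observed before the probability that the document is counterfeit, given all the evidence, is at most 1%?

Prior odds = 2.
Likelihood ratio per period-consistent finding = 1/3.
Target odds: 0.01 ÷ 0.99 = 1/99.
Need 2 × (1/3)ⁿ ≤ 1/99, i.e. (1/3)ⁿ ≤ 1/198.
(1/3)⁴ = 1/81 is still above 1/198 but (1/3)⁵ = 1/243 is at or below it, so n = 5.

5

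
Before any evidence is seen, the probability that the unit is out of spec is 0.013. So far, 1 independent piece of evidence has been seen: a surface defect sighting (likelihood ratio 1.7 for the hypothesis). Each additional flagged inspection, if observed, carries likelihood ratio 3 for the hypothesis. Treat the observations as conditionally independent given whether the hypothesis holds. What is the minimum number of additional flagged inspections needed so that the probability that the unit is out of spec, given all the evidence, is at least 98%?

8

Prior odds = 0.013/0.987 = 13/987.
Bayes factor of the evidence already in hand = 1.7.
Odds after that evidence = (13/987) × 1.7 = 221/9870.
Target odds = 0.98/0.02 = 49.
Need 3ⁿ ≥ 49 ÷ (221/9870) = 483630/221.
3⁷ = 2187 falls short of 483630/221 but 3⁸ = 6561 reaches it, so n = 8.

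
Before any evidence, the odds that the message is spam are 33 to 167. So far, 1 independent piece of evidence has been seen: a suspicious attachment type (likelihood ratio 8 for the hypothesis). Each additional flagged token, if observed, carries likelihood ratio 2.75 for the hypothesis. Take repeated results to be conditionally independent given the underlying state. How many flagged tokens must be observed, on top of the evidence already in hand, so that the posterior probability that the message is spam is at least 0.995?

5

Prior odds = 33/167.
Bayes factor of the evidence already in hand = 8.
Odds after that evidence = (33/167) × 8 = 264/167.
Target odds = 0.995/0.005 = 199.
Need 2.75ⁿ ≥ 199 ÷ (264/167) = 33233/264.
2.75⁴ = 57.19140625 falls short of 33233/264 but 2.75⁵ = 161051/1024 reaches it, so n = 5.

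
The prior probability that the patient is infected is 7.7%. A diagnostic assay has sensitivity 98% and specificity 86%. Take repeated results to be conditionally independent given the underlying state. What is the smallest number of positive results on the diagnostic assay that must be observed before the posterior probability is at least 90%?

Prior odds: 0.077 ÷ 0.923 = 77/923.
False-positive rate = 1 − 0.86 = 0.14; likelihood ratio of a positive = 0.98/0.14 = 7.
Target posterior odds = 0.9/0.1 = 9.
Need (77/923) × 7ⁿ ≥ 9, i.e. 7ⁿ ≥ 8307/77.
7² = 49 falls short of 8307/77 but 7³ = 343 reaches it, so n = 3.

3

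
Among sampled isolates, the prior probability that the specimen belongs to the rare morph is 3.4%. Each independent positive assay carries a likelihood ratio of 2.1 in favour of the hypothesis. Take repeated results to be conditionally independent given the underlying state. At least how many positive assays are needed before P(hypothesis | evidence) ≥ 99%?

Prior odds = 0.034/0.966 = 17/483.
Likelihood ratio per positive assay = 2.1.
Target posterior odds = 0.99/0.01 = 99.
Require 2.1ⁿ ≥ 99 ÷ (17/483) = 47817/17.
2.1¹⁰ ≈1667.99 falls short of 47817/17 but 2.1¹¹ ≈3502.78 reaches it, so n = 11.

11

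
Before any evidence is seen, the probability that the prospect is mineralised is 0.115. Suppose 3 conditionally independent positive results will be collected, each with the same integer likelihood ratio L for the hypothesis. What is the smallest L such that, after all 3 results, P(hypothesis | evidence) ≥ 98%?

Prior odds = 0.115/0.885 = 23/177.
Target odds = 0.98/0.02 = 49.
Need L³ ≥ 49 ÷ (23/177) = 8673/23.
7³ = 343 < 8673/23 ≤ 512 = 8³, so L = 8.

8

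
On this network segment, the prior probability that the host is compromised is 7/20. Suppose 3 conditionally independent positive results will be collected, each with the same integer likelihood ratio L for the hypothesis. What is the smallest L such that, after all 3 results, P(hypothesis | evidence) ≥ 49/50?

Prior odds = 0.35/0.65 = 7/13.
Target odds = 0.98/0.02 = 49.
Need L³ ≥ 49 ÷ (7/13) = 91.
4³ = 64 < 91 ≤ 125 = 5³, so L = 5.

5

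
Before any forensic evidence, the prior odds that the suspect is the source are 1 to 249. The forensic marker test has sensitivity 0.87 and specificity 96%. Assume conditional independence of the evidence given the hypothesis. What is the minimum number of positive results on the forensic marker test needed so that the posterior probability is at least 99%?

Prior odds = 1/249.
False-positive rate = 1 − 0.96 = 0.04; likelihood ratio of a positive = 0.87/0.04 = 21.75.
Target posterior odds = 0.99/0.01 = 99.
Require 21.75ⁿ ≥ 99 ÷ (1/249) = 24651.
21.75³ = 658503/64 falls short of 24651 but 21.75⁴ = 57289761/256 reaches it, so n = 4.

4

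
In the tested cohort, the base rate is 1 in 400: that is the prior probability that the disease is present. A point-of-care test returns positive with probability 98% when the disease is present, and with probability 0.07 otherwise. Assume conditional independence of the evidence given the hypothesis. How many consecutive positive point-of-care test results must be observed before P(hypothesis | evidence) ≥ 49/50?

4

Prior odds = 0.0025/0.9975 = 1/399.
Likelihood ratio of a positive result = 0.98/0.07 = 14.
Target odds: 0.98 ÷ 0.02 = 49.
Require 14ⁿ ≥ 49 ÷ (1/399) = 19551.
14³ = 2744 falls short of 19551 but 14⁴ = 38416 reaches it, so n = 4.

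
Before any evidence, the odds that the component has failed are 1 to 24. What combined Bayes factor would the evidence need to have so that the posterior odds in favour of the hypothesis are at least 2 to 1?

Prior odds = 1/24.
Target odds = 2.
Required Bayes factor = 2 ÷ (1/24) = 48.

48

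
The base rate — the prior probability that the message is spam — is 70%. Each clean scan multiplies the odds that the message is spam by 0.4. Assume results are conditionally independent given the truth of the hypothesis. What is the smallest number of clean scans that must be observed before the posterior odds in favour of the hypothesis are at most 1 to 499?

8

Prior odds: 0.7 ÷ 0.3 = 7/3.
Likelihood ratio per clean scan = 0.4.
Target odds = 1/499.
Need (7/3) × 0.4ⁿ ≤ 1/499, i.e. 0.4ⁿ ≤ 3/3493.
0.4⁷ = 128/78125 is still above 3/3493 but 0.4⁸ = 256/390625 is at or below it, so n = 8.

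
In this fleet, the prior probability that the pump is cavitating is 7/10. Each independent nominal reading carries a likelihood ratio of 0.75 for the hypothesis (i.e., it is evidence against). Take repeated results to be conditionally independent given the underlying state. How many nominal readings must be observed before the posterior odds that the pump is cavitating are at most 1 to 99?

Prior odds = 0.7/0.3 = 7/3.
Likelihood ratio per nominal reading = 0.75.
Target odds = 1/99.
Require 0.75ⁿ ≤ 1/99 ÷ (7/3) = 1/231.
0.75¹⁸ ≈0.00563771 is still above 1/231 but 0.75¹⁹ ≈0.00422828 is at or below it, so n = 19.

19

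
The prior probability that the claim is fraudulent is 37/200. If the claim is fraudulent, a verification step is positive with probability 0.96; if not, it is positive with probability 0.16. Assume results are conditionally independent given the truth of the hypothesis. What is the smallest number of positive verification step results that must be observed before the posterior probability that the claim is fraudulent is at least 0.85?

2

Prior odds = 0.185/0.815 = 37/163.
Likelihood ratio of a positive = 0.96/0.16 = 6.
Target odds: 0.85 ÷ 0.15 = 17/3.
Need (37/163) × 6ⁿ ≥ 17/3, i.e. 6ⁿ ≥ 2771/111.
6¹ = 6 falls short of 2771/111 but 6² = 36 reaches it, so n = 2.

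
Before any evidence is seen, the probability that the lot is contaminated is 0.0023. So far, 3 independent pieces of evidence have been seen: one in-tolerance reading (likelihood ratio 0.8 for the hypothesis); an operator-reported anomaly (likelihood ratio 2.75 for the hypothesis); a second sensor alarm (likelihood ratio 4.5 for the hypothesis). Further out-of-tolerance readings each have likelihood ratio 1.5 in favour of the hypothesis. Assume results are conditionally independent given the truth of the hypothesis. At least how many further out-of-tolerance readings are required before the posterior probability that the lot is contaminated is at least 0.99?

21

Prior odds = 0.0023/0.9977 = 23/9977.
Combined Bayes factor of the evidence already in hand = 0.8 × 2.75 × 4.5 = 9.9.
Odds after that evidence = (23/9977) × 9.9 = 207/9070.
Target odds = 0.99/0.01 = 99.
Need 1.5ⁿ ≥ 99 ÷ (207/9070) = 99770/23.
1.5²⁰ ≈3325.26 falls short of 99770/23 but 1.5²¹ ≈4987.89 reaches it, so n = 21.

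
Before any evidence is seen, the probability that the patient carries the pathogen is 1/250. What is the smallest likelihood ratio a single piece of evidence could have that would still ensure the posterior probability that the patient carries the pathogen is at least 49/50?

Prior odds = 0.004/0.996 = 1/249.
Target odds = 0.98/0.02 = 49.
Required Bayes factor = 49 ÷ (1/249) = 12201.

12201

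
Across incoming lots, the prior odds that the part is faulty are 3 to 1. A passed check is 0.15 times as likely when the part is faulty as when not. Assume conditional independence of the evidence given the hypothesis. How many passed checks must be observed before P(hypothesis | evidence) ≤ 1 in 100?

4

Prior odds = 3.
Likelihood ratio per passed check = 0.15.
Target posterior odds = 0.01/0.99 = 1/99.
Need 3 × 0.15ⁿ ≤ 1/99, i.e. 0.15ⁿ ≤ 1/297.
0.15³ = 0.003375 is still above 1/297 but 0.15⁴ = 81/160000 is at or below it, so n = 4.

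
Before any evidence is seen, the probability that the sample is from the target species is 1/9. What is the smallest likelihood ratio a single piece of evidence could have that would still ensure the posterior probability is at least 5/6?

Prior odds = (1/9)/(8/9) = 0.125.
Target odds = (5/6)/(1/6) = 5.
Required Bayes factor = 5 ÷ 0.125 = 40.

40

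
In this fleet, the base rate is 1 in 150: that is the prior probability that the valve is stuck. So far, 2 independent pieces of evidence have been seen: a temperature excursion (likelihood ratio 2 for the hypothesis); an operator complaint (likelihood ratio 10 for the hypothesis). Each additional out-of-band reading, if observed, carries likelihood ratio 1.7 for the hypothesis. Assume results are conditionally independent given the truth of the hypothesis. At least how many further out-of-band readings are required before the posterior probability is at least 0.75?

6

Prior odds = (1/150)/(149/150) = 1/149.
Combined Bayes factor of the evidence already in hand = 2 × 10 = 20.
Odds after that evidence = (1/149) × 20 = 20/149.
Target odds = 0.75/0.25 = 3.
Need 1.7ⁿ ≥ 3 ÷ (20/149) = 22.35.
1.7⁵ = 1419857/100000 falls short of 22.35 but 1.7⁶ = 24137569/1000000 reaches it, so n = 6.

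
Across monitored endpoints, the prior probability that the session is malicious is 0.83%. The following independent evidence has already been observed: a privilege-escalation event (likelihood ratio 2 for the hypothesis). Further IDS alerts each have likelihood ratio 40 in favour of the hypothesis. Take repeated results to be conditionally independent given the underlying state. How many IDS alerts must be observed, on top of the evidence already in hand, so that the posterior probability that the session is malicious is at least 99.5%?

3

Prior odds = 0.0083/0.9917 = 83/9917.
Bayes factor of the evidence already in hand = 2.
Odds after that evidence = (83/9917) × 2 = 166/9917.
Target odds = 0.995/0.005 = 199.
Need 40ⁿ ≥ 199 ÷ (166/9917) = 1973483/166.
40² = 1600 falls short of 1973483/166 but 40³ = 64000 reaches it, so n = 3.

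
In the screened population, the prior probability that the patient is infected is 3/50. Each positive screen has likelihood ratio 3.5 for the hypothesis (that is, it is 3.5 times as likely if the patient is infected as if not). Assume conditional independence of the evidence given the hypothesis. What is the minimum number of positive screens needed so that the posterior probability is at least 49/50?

Prior odds = 0.06/0.94 = 3/47.
Likelihood ratio per positive screen = 3.5.
Target odds: 0.98 ÷ 0.02 = 49.
Require 3.5ⁿ ≥ 49 ÷ (3/47) = 2303/3.
3.5⁵ = 525.21875 falls short of 2303/3 but 3.5⁶ = 1838.265625 reaches it, so n = 6.

6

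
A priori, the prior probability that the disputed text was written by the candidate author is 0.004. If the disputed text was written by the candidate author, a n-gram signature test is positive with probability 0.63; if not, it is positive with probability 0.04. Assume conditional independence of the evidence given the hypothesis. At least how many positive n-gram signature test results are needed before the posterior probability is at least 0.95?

4

Prior odds = 0.004/0.996 = 1/249.
Likelihood ratio of a positive = 0.63/0.04 = 15.75.
Target odds: 0.95 ÷ 0.05 = 19.
Need (1/249) × 15.75ⁿ ≥ 19, i.e. 15.75ⁿ ≥ 4731.
15.75³ = 3906.984375 falls short of 4731 but 15.75⁴ = 15752961/256 reaches it, so n = 4.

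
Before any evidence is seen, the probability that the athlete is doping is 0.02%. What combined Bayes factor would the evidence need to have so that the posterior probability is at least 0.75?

Prior odds = 0.0002/0.9998 = 1/4999.
Target odds = 0.75/0.25 = 3.
Required Bayes factor = 3 ÷ (1/4999) = 14997.

14997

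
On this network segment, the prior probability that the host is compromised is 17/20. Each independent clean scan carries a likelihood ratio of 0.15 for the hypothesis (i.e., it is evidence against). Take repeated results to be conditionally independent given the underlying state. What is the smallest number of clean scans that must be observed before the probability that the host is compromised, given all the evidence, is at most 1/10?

Prior odds: 0.85 ÷ 0.15 = 17/3.
Likelihood ratio per clean scan = 0.15.
Target posterior odds = 0.1/0.9 = 1/9.
Need (17/3) × 0.15ⁿ ≤ 1/9, i.e. 0.15ⁿ ≤ 1/51.
0.15² = 0.0225 is still above 1/51 but 0.15³ = 0.003375 is at or below it, so n = 3.

3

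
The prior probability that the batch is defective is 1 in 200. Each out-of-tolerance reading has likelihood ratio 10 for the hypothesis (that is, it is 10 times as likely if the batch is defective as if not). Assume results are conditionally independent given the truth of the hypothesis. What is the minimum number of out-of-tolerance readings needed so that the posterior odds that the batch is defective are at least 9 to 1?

Prior odds: 0.005 ÷ 0.995 = 1/199.
Likelihood ratio per out-of-tolerance reading = 10.
Target odds = 9.
Need (1/199) × 10ⁿ ≥ 9, i.e. 10ⁿ ≥ 1791.
10³ = 1000 falls short of 1791 but 10⁴ = 10000 reaches it, so n = 4.

4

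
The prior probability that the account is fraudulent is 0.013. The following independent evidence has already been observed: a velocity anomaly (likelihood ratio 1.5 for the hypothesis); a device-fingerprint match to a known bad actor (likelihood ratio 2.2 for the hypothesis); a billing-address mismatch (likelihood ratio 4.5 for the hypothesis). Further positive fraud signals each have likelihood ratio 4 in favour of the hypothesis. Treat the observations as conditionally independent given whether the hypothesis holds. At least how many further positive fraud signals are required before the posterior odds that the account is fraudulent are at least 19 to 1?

Prior odds = 0.013/0.987 = 13/987.
Combined Bayes factor of the evidence already in hand = 1.5 × 2.2 × 4.5 = 14.85.
Odds after that evidence = (13/987) × 14.85 = 1287/6580.
Target odds = 19.
Need 4ⁿ ≥ 19 ÷ (1287/6580) = 125020/1287.
4³ = 64 falls short of 125020/1287 but 4⁴ = 256 reaches it, so n = 4.

4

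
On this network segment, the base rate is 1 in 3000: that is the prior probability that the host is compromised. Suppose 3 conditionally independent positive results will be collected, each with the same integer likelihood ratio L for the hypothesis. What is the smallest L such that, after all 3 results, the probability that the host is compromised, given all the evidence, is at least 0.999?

145

Prior odds = (1/3000)/(2999/3000) = 1/2999.
Target odds = 0.999/0.001 = 999.
Need L³ ≥ 999 ÷ (1/2999) = 2996001.
144³ = 2985984 < 2996001 ≤ 3048625 = 145³, so L = 145.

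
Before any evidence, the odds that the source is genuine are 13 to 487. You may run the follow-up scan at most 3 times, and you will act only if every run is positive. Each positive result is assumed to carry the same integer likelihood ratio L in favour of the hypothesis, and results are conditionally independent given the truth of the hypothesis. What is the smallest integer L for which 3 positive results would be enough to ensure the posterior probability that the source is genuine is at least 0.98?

13

Prior odds = 13/487.
Target odds = 0.98/0.02 = 49.
Need L³ ≥ 49 ÷ (13/487) = 23863/13.
12³ = 1728 < 23863/13 ≤ 2197 = 13³, so L = 13.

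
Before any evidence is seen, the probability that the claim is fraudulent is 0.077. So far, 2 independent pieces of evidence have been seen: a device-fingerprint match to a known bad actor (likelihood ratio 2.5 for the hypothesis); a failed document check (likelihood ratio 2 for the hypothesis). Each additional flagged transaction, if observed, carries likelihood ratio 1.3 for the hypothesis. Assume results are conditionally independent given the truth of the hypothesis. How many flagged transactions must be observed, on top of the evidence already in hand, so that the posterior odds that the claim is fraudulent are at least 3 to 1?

Prior odds = 0.077/0.923 = 77/923.
Combined Bayes factor of the evidence already in hand = 2.5 × 2 = 5.
Odds after that evidence = (77/923) × 5 = 385/923.
Target odds = 3.
Need 1.3ⁿ ≥ 3 ÷ (385/923) = 2769/385.
1.3⁷ = 62748517/10000000 falls short of 2769/385 but 1.3⁸ = 815730721/100000000 reaches it, so n = 8.

8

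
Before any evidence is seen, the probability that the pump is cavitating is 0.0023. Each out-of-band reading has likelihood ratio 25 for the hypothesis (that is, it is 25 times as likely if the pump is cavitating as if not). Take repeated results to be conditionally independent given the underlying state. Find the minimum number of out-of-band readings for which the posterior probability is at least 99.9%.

Prior odds = 0.0023/0.9977 = 23/9977.
Likelihood ratio per out-of-band reading = 25.
Target odds: 0.999 ÷ 0.001 = 999.
Require 25ⁿ ≥ 999 ÷ (23/9977) = 9967023/23.
25⁴ = 390625 falls short of 9967023/23 but 25⁵ = 9765625 reaches it, so n = 5.

5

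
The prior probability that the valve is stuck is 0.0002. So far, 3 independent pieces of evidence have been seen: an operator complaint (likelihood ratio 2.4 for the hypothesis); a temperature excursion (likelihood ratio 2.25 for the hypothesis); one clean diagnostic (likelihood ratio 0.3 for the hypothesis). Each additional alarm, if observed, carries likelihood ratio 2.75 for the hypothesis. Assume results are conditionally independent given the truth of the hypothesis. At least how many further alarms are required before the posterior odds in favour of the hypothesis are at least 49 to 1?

12

Prior odds = 0.0002/0.9998 = 1/4999.
Combined Bayes factor of the evidence already in hand = 2.4 × 2.25 × 0.3 = 1.62.
Odds after that evidence = (1/4999) × 1.62 = 81/249950.
Target odds = 49.
Need 2.75ⁿ ≥ 49 ÷ (81/249950) = 12247550/81.
2.75¹¹ ≈68023.6 falls short of 12247550/81 but 2.75¹² ≈187065 reaches it, so n = 12.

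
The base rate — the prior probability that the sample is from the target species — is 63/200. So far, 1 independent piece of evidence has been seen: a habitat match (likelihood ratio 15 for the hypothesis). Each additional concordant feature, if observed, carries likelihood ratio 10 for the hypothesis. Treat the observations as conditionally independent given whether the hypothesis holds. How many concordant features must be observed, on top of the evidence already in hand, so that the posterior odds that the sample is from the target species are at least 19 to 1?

1

Prior odds = 0.315/0.685 = 63/137.
Bayes factor of the evidence already in hand = 15.
Odds after that evidence = (63/137) × 15 = 945/137.
Target odds = 19.
Need 10ⁿ ≥ 19 ÷ (945/137) = 2603/945.
10¹ = 10, which meets the required 2603/945; so n = 1.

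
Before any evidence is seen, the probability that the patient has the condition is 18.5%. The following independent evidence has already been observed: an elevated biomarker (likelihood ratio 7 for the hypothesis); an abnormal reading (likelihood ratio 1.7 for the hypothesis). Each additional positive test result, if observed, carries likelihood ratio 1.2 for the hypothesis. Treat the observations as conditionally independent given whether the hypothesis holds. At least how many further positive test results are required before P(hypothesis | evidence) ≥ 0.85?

Prior odds = 0.185/0.815 = 37/163.
Combined Bayes factor of the evidence already in hand = 7 × 1.7 = 11.9.
Odds after that evidence = (37/163) × 11.9 = 4403/1630.
Target odds = 0.85/0.15 = 17/3.
Need 1.2ⁿ ≥ 17/3 ÷ (4403/1630) = 1630/777.
1.2⁴ = 2.0736 falls short of 1630/777 but 1.2⁵ = 2.48832 reaches it, so n = 5.

5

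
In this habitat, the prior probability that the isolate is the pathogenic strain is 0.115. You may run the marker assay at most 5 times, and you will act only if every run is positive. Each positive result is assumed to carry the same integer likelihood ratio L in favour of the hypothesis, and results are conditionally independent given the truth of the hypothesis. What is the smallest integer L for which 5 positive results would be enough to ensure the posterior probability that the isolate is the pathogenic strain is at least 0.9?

3

Prior odds = 0.115/0.885 = 23/177.
Target odds = 0.9/0.1 = 9.
Need L⁵ ≥ 9 ÷ (23/177) = 1593/23.
2⁵ = 32 < 1593/23 ≤ 243 = 3⁵, so L = 3.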